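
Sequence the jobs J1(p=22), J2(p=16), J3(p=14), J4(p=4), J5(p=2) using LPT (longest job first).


LPT: sort by longest processing time first
  J1: p=22
  J2: p=16
  J3: p=14
  J4: p=4
  J5: p=2
Order: J1 → J2 → J3 → J4 → J5


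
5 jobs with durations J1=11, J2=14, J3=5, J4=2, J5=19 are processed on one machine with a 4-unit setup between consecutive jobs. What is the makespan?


Makespan = Σ processing + (n-1) × setup
= (11 + 14 + 5 + 2 + 19) + (5-1)×4
= 51 + 16
= 67 time units


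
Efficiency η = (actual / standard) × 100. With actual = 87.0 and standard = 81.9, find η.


Efficiency = (actual / standard) × 100
= (87.0 / 81.9) × 100
= 106.2%


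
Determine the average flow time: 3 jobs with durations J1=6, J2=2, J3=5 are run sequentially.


Completion times:
  J1: completes at 6
  J2: completes at 8
  J3: completes at 13
Sum = 27
Average = 27/3
= 9.00


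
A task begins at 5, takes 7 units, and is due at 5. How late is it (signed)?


Completion = 5 + 7 = 12
Lateness = C - d = 12 - 5
= 7


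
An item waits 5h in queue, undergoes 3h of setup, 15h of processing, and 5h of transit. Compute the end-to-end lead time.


Lead time = queue + setup + processing + transit
= 5 + 3 + 15 + 5
= 28 hours


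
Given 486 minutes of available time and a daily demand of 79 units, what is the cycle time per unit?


Cycle time = available time / demand
= 486 / 79
= 6.15 min/unit


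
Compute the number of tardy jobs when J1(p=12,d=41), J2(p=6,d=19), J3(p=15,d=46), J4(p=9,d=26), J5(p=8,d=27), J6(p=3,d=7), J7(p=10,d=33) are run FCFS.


Completion vs due date:
  J1: C=12, d=41 → on time
  J2: C=18, d=19 → on time
  J3: C=33, d=46 → on time
  J4: C=42, d=26 → TARDY
  J5: C=50, d=27 → TARDY
  J6: C=53, d=7 → TARDY
  J7: C=63, d=33 → TARDY
Tardy jobs: J4, J5, J6, J7
Count = 4


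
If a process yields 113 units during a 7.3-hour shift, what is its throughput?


Throughput = units / time
= 113 / 7.3
= 15.5 units/hour


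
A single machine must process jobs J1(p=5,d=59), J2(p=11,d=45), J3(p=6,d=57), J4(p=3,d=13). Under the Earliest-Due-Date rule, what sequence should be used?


EDD: sort by earliest due date
  J4: d=13, p=3
  J2: d=45, p=11
  J3: d=57, p=6
  J1: d=59, p=5
Order: J4 → J2 → J3 → J1


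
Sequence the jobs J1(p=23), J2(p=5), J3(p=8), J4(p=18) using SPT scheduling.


SPT: sort by shortest processing time
  J2: p=5
  J3: p=8
  J4: p=18
  J1: p=23
Order: J2 → J3 → J4 → J1


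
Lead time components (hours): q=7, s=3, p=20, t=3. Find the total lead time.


Lead time = queue + setup + processing + transit
= 7 + 3 + 20 + 3
= 33 hours


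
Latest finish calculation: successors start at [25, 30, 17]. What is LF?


LF = min of all successor start times
Successors start at: [25, 30, 17]
LF = min(25, 30, 17)
= 17


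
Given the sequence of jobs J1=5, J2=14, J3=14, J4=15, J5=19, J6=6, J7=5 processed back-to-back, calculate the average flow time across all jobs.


Completion times:
  J1: completes at 5
  J2: completes at 19
  J3: completes at 33
  J4: completes at 48
  J5: completes at 67
  J6: completes at 73
  J7: completes at 78
Sum = 323
Average = 323/7
= 46.14


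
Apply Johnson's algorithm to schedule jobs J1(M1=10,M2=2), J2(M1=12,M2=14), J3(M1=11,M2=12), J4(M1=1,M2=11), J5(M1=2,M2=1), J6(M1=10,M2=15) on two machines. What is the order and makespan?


Johnson's rule:
Group 1 (M1≤M2, sort by M1): ['J4', 'J6', 'J3', 'J2']
Group 2 (M1>M2, sort desc M2): ['J1', 'J5']
Sequence: J4 → J6 → J3 → J2 → J1 → J5
Makespan calculation:
  J4: M1 done=1, M2 done=12
  J6: M1 done=11, M2 done=27
  J3: M1 done=22, M2 done=39
  J2: M1 done=34, M2 done=53
  J1: M1 done=44, M2 done=55
  J5: M1 done=46, M2 done=56
= Sequence: J4 → J6 → J3 → J2 → J1 → J5, Makespan: 56


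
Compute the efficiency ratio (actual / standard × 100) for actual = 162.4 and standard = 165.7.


Efficiency = (actual / standard) × 100
= (162.4 / 165.7) × 100
= 98.0%


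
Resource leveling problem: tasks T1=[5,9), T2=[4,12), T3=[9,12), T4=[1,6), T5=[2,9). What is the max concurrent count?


Check each time point for overlaps:
  t=5: 4 tasks active (T1, T2, T4, T5)
Max concurrent = 4


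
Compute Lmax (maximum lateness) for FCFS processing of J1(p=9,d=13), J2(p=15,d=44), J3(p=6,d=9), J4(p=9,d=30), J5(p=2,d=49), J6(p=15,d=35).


Lateness per job (L = C - d):
  J1: C=9, d=13, L=-4
  J2: C=24, d=44, L=-20
  J3: C=30, d=9, L=21
  J4: C=39, d=30, L=9
  J5: C=41, d=49, L=-8
  J6: C=56, d=35, L=21
Lmax = max(-4, -20, 21, 9, -8, 21)
= 21


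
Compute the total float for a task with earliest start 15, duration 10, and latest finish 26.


EF = ES + duration = 15 + 10 = 25
LS = LF - duration = 26 - 10 = 16
Total Float = LF - EF = 26 - 25
(or LS - ES = 16 - 15)
= 1


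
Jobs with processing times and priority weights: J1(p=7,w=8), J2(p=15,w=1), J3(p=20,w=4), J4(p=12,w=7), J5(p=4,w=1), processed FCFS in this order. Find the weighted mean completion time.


Completion times:
  J1: C=7, w×C=8×7=56
  J2: C=22, w×C=1×22=22
  J3: C=42, w×C=4×42=168
  J4: C=54, w×C=7×54=378
  J5: C=58, w×C=1×58=58
Sum w×C = 682
Sum w = 21
Weighted avg = 682/21
= 32.48


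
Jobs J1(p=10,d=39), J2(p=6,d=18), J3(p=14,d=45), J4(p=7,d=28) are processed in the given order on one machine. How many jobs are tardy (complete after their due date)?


Completion vs due date:
  J1: C=10, d=39 → on time
  J2: C=16, d=18 → on time
  J3: C=30, d=45 → on time
  J4: C=37, d=28 → TARDY
Tardy jobs: J4
Count = 1


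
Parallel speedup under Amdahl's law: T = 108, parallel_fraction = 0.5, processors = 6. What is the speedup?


Amdahl's law: T_p = T × ((1-p) + p/N)
= 108 × ((1-0.5) + 0.5/6)
= 108 × (0.50 + 0.0833)
= 108 × 0.5833
= 63.00
Speedup = 108/63.00
= 1.71×


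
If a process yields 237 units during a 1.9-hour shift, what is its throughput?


Throughput = units / time
= 237 / 1.9
= 124.7 units/hour


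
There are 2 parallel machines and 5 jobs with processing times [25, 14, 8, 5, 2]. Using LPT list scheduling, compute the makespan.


Jobs (LPT sorted): [25, 14, 8, 5, 2]
Machines: 2
  J=25 → Machine 1 (load: 0+25=25)
  J=14 → Machine 2 (load: 0+14=14)
  J=8 → Machine 2 (load: 14+8=22)
  J=5 → Machine 2 (load: 22+5=27)
  J=2 → Machine 1 (load: 25+2=27)
Machine loads: [27, 27]
Makespan = max = 27 time units


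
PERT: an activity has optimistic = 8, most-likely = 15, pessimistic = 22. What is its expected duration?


te = (o + 4m + p) / 6
= (8 + 4×15 + 22) / 6
= (8 + 60 + 22) / 6
= 90 / 6
= 15.00


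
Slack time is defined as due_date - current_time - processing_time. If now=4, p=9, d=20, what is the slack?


Slack = due - current_time - processing
= 20 - 4 - 9
= 7


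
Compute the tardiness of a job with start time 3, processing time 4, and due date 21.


Completion = start + processing = 3 + 4 = 7
Tardiness = max(0, C - d) = max(0, 7 - 21)
= max(0, -14)
= 0


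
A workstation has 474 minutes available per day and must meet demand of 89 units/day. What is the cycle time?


Cycle time = available time / demand
= 474 / 89
= 5.33 min/unit


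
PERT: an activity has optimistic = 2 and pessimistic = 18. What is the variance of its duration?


σ² = ((p - o) / 6)² = (p - o)² / 36
= (18 - 2)² / 36
= 16² / 36
= 256 / 36
= 7.1111


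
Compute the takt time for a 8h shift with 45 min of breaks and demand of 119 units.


Available = 8×60 - 45 = 435 min
Takt time = 435 / 119
= 3.66 min/unit


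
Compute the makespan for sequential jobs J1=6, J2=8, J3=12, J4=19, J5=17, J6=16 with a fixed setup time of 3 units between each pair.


Makespan = Σ processing + (n-1) × setup
= (6 + 8 + 12 + 19 + 17 + 16) + (6-1)×3
= 78 + 15
= 93 time units


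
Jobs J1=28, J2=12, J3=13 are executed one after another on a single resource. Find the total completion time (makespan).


Sequential makespan: sum all processing times
= 28 + 12 + 13
= 53 time units


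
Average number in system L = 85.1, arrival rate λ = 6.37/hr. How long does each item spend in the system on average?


Little's law: L = λW → W = L / λ
= 85.1 / 6.37
= 13.36 hours


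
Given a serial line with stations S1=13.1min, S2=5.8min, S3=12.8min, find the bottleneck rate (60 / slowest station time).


Bottleneck = longest station time
Station times: [13.1, 5.8, 12.8]
Max = 13.1 min
Rate = 60 / 13.1
= 4.58 units/hour (bottleneck: 13.1min)


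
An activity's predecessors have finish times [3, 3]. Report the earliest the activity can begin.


ES = max of all predecessor completion times
Predecessors: [3, 3]
ES = max(3, 3)
= 3


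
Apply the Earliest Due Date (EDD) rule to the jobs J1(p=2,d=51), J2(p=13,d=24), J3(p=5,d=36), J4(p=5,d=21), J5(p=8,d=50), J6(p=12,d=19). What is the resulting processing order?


EDD: sort by earliest due date
  J6: d=19, p=12
  J4: d=21, p=5
  J2: d=24, p=13
  J3: d=36, p=5
  J5: d=50, p=8
  J1: d=51, p=2
Order: J6 → J4 → J2 → J3 → J5 → J1


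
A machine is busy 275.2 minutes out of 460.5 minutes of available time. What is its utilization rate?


Utilization = busy / total × 100
= 275.2 / 460.5 × 100
= 59.8%


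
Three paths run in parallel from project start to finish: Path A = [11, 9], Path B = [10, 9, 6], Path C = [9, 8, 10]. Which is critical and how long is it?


Path A: 11 + 9 = 20
Path B: 10 + 9 + 6 = 25
Path C: 9 + 8 + 10 = 27
Critical path = longest = max(20, 25, 27)
= 27 (Path C)


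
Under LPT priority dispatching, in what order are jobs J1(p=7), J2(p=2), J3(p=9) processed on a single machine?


LPT: sort by longest processing time first
  J3: p=9
  J1: p=7
  J2: p=2
Order: J3 → J1 → J2


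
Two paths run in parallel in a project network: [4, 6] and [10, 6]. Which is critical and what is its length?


Path A: 4 + 6 = 10
Path B: 10 + 6 = 16
Critical path = longest = max(10, 16)
= 16 (Path B)


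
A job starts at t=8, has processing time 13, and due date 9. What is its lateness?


Completion = 8 + 13 = 21
Lateness = C - d = 21 - 9
= 12


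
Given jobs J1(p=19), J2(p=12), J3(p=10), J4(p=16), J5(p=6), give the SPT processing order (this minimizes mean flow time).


SPT: sort by shortest processing time
  J5: p=6
  J3: p=10
  J2: p=12
  J4: p=16
  J1: p=19
Order: J5 → J3 → J2 → J4 → J1


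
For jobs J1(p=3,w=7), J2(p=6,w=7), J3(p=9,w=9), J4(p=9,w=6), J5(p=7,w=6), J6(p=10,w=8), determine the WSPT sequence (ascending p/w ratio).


WSPT (Smith's rule): sort by p/w ascending
  J1: p/w = 3/7 = 0.429
  J2: p/w = 6/7 = 0.857
  J3: p/w = 9/9 = 1.000
  J5: p/w = 7/6 = 1.167
  J6: p/w = 10/8 = 1.250
  J4: p/w = 9/6 = 1.500
Order: J1 → J2 → J3 → J5 → J6 → J4


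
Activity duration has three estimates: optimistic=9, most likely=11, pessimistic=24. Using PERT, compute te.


te = (o + 4m + p) / 6
= (9 + 4×11 + 24) / 6
= (9 + 44 + 24) / 6
= 77 / 6
= 12.83


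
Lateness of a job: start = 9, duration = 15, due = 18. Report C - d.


Completion = 9 + 15 = 24
Lateness = C - d = 24 - 18
= 6


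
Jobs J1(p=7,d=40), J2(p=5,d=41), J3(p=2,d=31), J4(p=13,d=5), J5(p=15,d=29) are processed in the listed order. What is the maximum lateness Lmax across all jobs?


Lateness per job (L = C - d):
  J1: C=7, d=40, L=-33
  J2: C=12, d=41, L=-29
  J3: C=14, d=31, L=-17
  J4: C=27, d=5, L=22
  J5: C=42, d=29, L=13
Lmax = max(-33, -29, -17, 22, 13)
= 22


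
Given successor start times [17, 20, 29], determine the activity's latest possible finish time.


LF = min of all successor start times
Successors start at: [17, 20, 29]
LF = min(17, 20, 29)
= 17


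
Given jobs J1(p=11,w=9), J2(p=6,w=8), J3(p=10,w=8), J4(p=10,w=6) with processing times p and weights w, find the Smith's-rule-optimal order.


WSPT (Smith's rule): sort by p/w ascending
  J2: p/w = 6/8 = 0.750
  J1: p/w = 11/9 = 1.222
  J3: p/w = 10/8 = 1.250
  J4: p/w = 10/6 = 1.667
Order: J2 → J1 → J3 → J4


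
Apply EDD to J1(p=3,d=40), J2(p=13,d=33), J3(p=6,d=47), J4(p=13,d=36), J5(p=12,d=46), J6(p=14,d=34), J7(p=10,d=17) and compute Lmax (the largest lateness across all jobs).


EDD order: J7 → J2 → J6 → J4 → J1 → J5 → J3
Completion and lateness:
  J7: C=10, d=17, L=10-17=-7
  J2: C=23, d=33, L=23-33=-10
  J6: C=37, d=34, L=37-34=3
  J4: C=50, d=36, L=50-36=14
  J1: C=53, d=40, L=53-40=13
  J5: C=65, d=46, L=65-46=19
  J3: C=71, d=47, L=71-47=24
Lmax = max(-7, -10, 3, 14, 13, 19, 24)
= 24


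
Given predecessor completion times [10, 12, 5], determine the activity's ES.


ES = max of all predecessor completion times
Predecessors: [10, 12, 5]
ES = max(10, 12, 5)
= 12


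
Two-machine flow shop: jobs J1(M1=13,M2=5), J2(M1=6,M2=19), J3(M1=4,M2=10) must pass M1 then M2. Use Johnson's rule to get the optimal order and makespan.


Johnson's rule:
Group 1 (M1≤M2, sort by M1): ['J3', 'J2']
Group 2 (M1>M2, sort desc M2): ['J1']
Sequence: J3 → J2 → J1
Makespan calculation:
  J3: M1 done=4, M2 done=14
  J2: M1 done=10, M2 done=33
  J1: M1 done=23, M2 done=38
= Sequence: J3 → J2 → J1, Makespan: 38


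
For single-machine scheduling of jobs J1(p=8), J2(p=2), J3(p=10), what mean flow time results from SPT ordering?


SPT order: J2 → J1 → J3
Completion times:
  J2: C=2
  J1: C=10
  J3: C=20
Sum = 32, n = 3
Mean flow = 32/3
= 10.67


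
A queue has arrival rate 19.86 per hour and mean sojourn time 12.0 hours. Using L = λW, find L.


Little's law: L = λ × W
= 19.86 × 12.0
= 238.32


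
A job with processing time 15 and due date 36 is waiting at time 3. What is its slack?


Slack = due - current_time - processing
= 36 - 3 - 15
= 18


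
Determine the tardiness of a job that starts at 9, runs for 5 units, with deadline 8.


Completion = start + processing = 9 + 5 = 14
Tardiness = max(0, C - d) = max(0, 14 - 8)
= max(0, 6)
= 6


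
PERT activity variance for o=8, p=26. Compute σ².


σ² = ((p - o) / 6)² = (p - o)² / 36
= (26 - 8)² / 36
= 18² / 36
= 324 / 36
= 9.0000


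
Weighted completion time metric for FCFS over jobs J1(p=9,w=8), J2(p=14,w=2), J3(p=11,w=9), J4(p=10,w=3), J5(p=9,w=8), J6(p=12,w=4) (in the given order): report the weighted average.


Completion times:
  J1: C=9, w×C=8×9=72
  J2: C=23, w×C=2×23=46
  J3: C=34, w×C=9×34=306
  J4: C=44, w×C=3×44=132
  J5: C=53, w×C=8×53=424
  J6: C=65, w×C=4×65=260
Sum w×C = 1240
Sum w = 34
Weighted avg = 1240/34
= 36.47


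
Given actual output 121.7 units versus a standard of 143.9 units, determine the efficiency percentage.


Efficiency = (actual / standard) × 100
= (121.7 / 143.9) × 100
= 84.6%


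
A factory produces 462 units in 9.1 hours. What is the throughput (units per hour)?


Throughput = units / time
= 462 / 9.1
= 50.8 units/hour


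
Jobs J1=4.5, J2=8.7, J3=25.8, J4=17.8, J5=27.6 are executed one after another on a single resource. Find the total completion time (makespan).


Sequential makespan: sum all processing times
= 4.5 + 8.7 + 25.8 + 17.8 + 27.6
= 84.4 time units


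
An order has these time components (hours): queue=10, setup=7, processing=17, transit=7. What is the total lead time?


Lead time = queue + setup + processing + transit
= 10 + 7 + 17 + 7
= 41 hours


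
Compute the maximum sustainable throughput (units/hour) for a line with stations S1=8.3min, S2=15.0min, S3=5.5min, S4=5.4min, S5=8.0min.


Bottleneck = longest station time
Station times: [8.3, 15.0, 5.5, 5.4, 8.0]
Max = 15.0 min
Rate = 60 / 15.0
= 4.00 units/hour (bottleneck: 15.0min)


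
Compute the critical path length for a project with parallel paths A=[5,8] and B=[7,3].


Path A: 5 + 8 = 13
Path B: 7 + 3 = 10
Critical path = longest = max(13, 10)
= 13 (Path A)


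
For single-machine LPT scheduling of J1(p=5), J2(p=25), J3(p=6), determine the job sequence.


LPT: sort by longest processing time first
  J2: p=25
  J3: p=6
  J1: p=5
Order: J2 → J3 → J1


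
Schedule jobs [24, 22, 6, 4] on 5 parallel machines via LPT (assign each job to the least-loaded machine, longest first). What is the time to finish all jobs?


Jobs (LPT sorted): [24, 22, 6, 4]
Machines: 5
  J=24 → Machine 1 (load: 0+24=24)
  J=22 → Machine 2 (load: 0+22=22)
  J=6 → Machine 3 (load: 0+6=6)
  J=4 → Machine 4 (load: 0+4=4)
Machine loads: [24, 22, 6, 4, 0]
Makespan = max = 24 time units


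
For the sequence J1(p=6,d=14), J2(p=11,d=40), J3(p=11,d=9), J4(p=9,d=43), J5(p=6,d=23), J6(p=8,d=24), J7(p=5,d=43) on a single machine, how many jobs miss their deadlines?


Completion vs due date:
  J1: C=6, d=14 → on time
  J2: C=17, d=40 → on time
  J3: C=28, d=9 → TARDY
  J4: C=37, d=43 → on time
  J5: C=43, d=23 → TARDY
  J6: C=51, d=24 → TARDY
  J7: C=56, d=43 → TARDY
Tardy jobs: J3, J5, J6, J7
Count = 4


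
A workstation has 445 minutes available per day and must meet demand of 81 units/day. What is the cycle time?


Cycle time = available time / demand
= 445 / 81
= 5.49 min/unit


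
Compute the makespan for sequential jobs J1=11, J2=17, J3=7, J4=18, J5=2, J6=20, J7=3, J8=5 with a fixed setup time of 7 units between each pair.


Makespan = Σ processing + (n-1) × setup
= (11 + 17 + 7 + 18 + 2 + 20 + 3 + 5) + (8-1)×7
= 83 + 49
= 132 time units


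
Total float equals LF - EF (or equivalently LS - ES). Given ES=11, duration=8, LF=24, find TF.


EF = ES + duration = 11 + 8 = 19
LS = LF - duration = 24 - 8 = 16
Total Float = LF - EF = 24 - 19
(or LS - ES = 16 - 11)
= 5


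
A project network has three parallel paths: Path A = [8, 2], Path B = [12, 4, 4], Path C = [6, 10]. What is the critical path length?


Path A: 8 + 2 = 10
Path B: 12 + 4 + 4 = 20
Path C: 6 + 10 = 16
Critical path = longest = max(10, 20, 16)
= 20 (Path B)


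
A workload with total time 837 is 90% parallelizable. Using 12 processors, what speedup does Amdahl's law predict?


Amdahl's law: T_p = T × ((1-p) + p/N)
= 837 × ((1-0.9) + 0.9/12)
= 837 × (0.10 + 0.0750)
= 837 × 0.1750
= 146.47
Speedup = 837/146.47
= 5.71×


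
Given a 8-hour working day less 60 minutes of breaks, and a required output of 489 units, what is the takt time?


Available = 8×60 - 60 = 420 min
Takt time = 420 / 489
= 0.86 min/unit


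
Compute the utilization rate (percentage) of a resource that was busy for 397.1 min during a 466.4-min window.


Utilization = busy / total × 100
= 397.1 / 466.4 × 100
= 85.1%


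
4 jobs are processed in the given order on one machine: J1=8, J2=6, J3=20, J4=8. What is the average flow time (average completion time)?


Completion times:
  J1: completes at 8
  J2: completes at 14
  J3: completes at 34
  J4: completes at 42
Sum = 98
Average = 98/4
= 24.50


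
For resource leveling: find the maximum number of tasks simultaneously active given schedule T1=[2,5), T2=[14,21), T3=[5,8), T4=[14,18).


Check each time point for overlaps:
  t=14: 2 tasks active (T2, T4)
Max concurrent = 2


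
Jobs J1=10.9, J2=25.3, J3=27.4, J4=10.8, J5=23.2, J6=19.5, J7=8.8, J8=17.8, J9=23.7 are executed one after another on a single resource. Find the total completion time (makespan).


Sequential makespan: sum all processing times
= 10.9 + 25.3 + 27.4 + 10.8 + 23.2 + 19.5 + 8.8 + 17.8 + 23.7
= 167.4 time units


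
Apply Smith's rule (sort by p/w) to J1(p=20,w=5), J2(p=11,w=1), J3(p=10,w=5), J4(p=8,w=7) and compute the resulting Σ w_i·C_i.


WSPT order (by p/w): J4 → J3 → J1 → J2
  J4: C=8, w·C=7×8=56
  J3: C=18, w·C=5×18=90
  J1: C=38, w·C=5×38=190
  J2: C=49, w·C=1×49=49
Σ w·C = 385
= 385


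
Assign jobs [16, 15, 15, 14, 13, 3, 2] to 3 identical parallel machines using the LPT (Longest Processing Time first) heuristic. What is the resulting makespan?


Jobs (LPT sorted): [16, 15, 15, 14, 13, 3, 2]
Machines: 3
  J=16 → Machine 1 (load: 0+16=16)
  J=15 → Machine 2 (load: 0+15=15)
  J=15 → Machine 3 (load: 0+15=15)
  J=14 → Machine 2 (load: 15+14=29)
  J=13 → Machine 3 (load: 15+13=28)
  J=3 → Machine 1 (load: 16+3=19)
  J=2 → Machine 1 (load: 19+2=21)
Machine loads: [21, 29, 28]
Makespan = max = 29 time units


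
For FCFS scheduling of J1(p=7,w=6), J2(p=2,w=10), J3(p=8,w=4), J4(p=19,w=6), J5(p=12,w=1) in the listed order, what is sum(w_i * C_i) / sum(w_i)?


Completion times:
  J1: C=7, w×C=6×7=42
  J2: C=9, w×C=10×9=90
  J3: C=17, w×C=4×17=68
  J4: C=36, w×C=6×36=216
  J5: C=48, w×C=1×48=48
Sum w×C = 464
Sum w = 27
Weighted avg = 464/27
= 17.19


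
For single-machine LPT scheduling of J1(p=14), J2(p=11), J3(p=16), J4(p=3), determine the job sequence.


LPT: sort by longest processing time first
  J3: p=16
  J1: p=14
  J2: p=11
  J4: p=3
Order: J3 → J1 → J2 → J4


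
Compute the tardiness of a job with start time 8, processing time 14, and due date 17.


Completion = start + processing = 8 + 14 = 22
Tardiness = max(0, C - d) = max(0, 22 - 17)
= max(0, 5)
= 5


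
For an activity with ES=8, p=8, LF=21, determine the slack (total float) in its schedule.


EF = ES + duration = 8 + 8 = 16
LS = LF - duration = 21 - 8 = 13
Total Float = LF - EF = 21 - 16
(or LS - ES = 13 - 8)
= 5


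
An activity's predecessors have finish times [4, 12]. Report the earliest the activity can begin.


ES = max of all predecessor completion times
Predecessors: [4, 12]
ES = max(4, 12)
= 12


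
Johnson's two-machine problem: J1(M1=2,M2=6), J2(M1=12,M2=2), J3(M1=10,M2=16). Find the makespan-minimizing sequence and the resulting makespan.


Johnson's rule:
Group 1 (M1≤M2, sort by M1): ['J1', 'J3']
Group 2 (M1>M2, sort desc M2): ['J2']
Sequence: J1 → J3 → J2
Makespan calculation:
  J1: M1 done=2, M2 done=8
  J3: M1 done=12, M2 done=28
  J2: M1 done=24, M2 done=30
= Sequence: J1 → J3 → J2, Makespan: 30


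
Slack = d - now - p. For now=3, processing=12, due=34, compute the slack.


Slack = due - current_time - processing
= 34 - 3 - 12
= 19


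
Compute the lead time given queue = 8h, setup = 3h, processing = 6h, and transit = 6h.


Lead time = queue + setup + processing + transit
= 8 + 3 + 6 + 6
= 23 hours


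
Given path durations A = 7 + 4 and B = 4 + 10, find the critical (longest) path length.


Path A: 7 + 4 = 11
Path B: 4 + 10 = 14
Critical path = longest = max(11, 14)
= 14 (Path B)


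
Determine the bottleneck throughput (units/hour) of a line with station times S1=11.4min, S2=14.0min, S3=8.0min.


Bottleneck = longest station time
Station times: [11.4, 14.0, 8.0]
Max = 14.0 min
Rate = 60 / 14.0
= 4.29 units/hour (bottleneck: 14.0min)


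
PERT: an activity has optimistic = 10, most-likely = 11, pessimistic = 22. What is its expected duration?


te = (o + 4m + p) / 6
= (10 + 4×11 + 22) / 6
= (10 + 44 + 22) / 6
= 76 / 6
= 12.67


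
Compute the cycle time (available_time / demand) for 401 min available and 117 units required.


Cycle time = available time / demand
= 401 / 117
= 3.43 min/unit


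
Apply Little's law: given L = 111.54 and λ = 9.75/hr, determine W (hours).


Little's law: L = λW → W = L / λ
= 111.54 / 9.75
= 11.44 hours


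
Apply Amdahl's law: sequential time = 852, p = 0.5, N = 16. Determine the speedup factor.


Amdahl's law: T_p = T × ((1-p) + p/N)
= 852 × ((1-0.5) + 0.5/16)
= 852 × (0.50 + 0.0312)
= 852 × 0.5312
= 452.62
Speedup = 852/452.62
= 1.88×


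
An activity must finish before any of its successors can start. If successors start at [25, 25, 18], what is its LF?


LF = min of all successor start times
Successors start at: [25, 25, 18]
LF = min(25, 25, 18)
= 18


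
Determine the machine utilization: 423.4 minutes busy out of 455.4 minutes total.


Utilization = busy / total × 100
= 423.4 / 455.4 × 100
= 93.0%


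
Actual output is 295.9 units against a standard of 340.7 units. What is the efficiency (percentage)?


Efficiency = (actual / standard) × 100
= (295.9 / 340.7) × 100
= 86.9%


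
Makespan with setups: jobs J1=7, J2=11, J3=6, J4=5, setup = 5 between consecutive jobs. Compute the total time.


Makespan = Σ processing + (n-1) × setup
= (7 + 11 + 6 + 5) + (4-1)×5
= 29 + 15
= 44 time units


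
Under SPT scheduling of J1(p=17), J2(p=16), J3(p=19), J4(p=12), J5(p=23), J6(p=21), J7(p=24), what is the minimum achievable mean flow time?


SPT order: J4 → J2 → J1 → J3 → J6 → J5 → J7
Completion times:
  J4: C=12
  J2: C=28
  J1: C=45
  J3: C=64
  J6: C=85
  J5: C=108
  J7: C=132
Sum = 474, n = 7
Mean flow = 474/7
= 67.71


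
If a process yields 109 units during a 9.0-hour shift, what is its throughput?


Throughput = units / time
= 109 / 9.0
= 12.1 units/hour


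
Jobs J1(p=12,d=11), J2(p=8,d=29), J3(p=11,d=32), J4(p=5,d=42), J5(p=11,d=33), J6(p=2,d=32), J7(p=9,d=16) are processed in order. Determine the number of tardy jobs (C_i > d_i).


Completion vs due date:
  J1: C=12, d=11 → TARDY
  J2: C=20, d=29 → on time
  J3: C=31, d=32 → on time
  J4: C=36, d=42 → on time
  J5: C=47, d=33 → TARDY
  J6: C=49, d=32 → TARDY
  J7: C=58, d=16 → TARDY
Tardy jobs: J1, J5, J6, J7
Count = 4


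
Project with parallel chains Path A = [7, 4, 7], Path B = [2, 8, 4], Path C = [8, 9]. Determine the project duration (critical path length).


Path A: 7 + 4 + 7 = 18
Path B: 2 + 8 + 4 = 14
Path C: 8 + 9 = 17
Critical path = longest = max(18, 14, 17)
= 18 (Path A)


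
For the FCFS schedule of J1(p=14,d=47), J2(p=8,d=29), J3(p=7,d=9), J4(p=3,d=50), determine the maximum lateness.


Lateness per job (L = C - d):
  J1: C=14, d=47, L=-33
  J2: C=22, d=29, L=-7
  J3: C=29, d=9, L=20
  J4: C=32, d=50, L=-18
Lmax = max(-33, -7, 20, -18)
= 20


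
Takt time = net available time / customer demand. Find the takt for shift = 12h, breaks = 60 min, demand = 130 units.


Available = 12×60 - 60 = 660 min
Takt time = 660 / 130
= 5.08 min/unit


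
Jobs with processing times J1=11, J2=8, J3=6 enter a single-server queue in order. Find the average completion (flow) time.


Completion times:
  J1: completes at 11
  J2: completes at 19
  J3: completes at 25
Sum = 55
Average = 55/3
= 18.33


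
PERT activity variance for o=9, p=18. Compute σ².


σ² = ((p - o) / 6)² = (p - o)² / 36
= (18 - 9)² / 36
= 9² / 36
= 81 / 36
= 2.2500


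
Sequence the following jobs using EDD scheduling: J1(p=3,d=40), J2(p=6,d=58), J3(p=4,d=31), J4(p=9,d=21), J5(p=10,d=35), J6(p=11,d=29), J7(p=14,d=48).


EDD: sort by earliest due date
  J4: d=21, p=9
  J6: d=29, p=11
  J3: d=31, p=4
  J5: d=35, p=10
  J1: d=40, p=3
  J7: d=48, p=14
  J2: d=58, p=6
Order: J4 → J6 → J3 → J5 → J1 → J7 → J2


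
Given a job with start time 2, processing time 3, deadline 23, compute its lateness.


Completion = 2 + 3 = 5
Lateness = C - d = 5 - 23
= -18


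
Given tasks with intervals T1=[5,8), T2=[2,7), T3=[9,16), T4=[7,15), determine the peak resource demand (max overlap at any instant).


Check each time point for overlaps:
  t=5: 2 tasks active (T1, T2)
Max concurrent = 2


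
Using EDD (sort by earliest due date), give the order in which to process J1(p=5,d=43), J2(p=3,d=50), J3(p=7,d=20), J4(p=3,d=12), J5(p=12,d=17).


EDD: sort by earliest due date
  J4: d=12, p=3
  J5: d=17, p=12
  J3: d=20, p=7
  J1: d=43, p=5
  J2: d=50, p=3
Order: J4 → J5 → J3 → J1 → J2


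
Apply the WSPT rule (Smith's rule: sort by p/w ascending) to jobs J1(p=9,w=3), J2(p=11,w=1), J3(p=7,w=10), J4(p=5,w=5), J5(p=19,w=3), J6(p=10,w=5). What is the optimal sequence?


WSPT (Smith's rule): sort by p/w ascending
  J3: p/w = 7/10 = 0.700
  J4: p/w = 5/5 = 1.000
  J6: p/w = 10/5 = 2.000
  J1: p/w = 9/3 = 3.000
  J5: p/w = 19/3 = 6.333
  J2: p/w = 11/1 = 11.000
Order: J3 → J4 → J6 → J1 → J5 → J2


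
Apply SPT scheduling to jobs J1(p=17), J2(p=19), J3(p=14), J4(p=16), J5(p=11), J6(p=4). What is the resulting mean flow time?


SPT order: J6 → J5 → J3 → J4 → J1 → J2
Completion times:
  J6: C=4
  J5: C=15
  J3: C=29
  J4: C=45
  J1: C=62
  J2: C=81
Sum = 236, n = 6
Mean flow = 236/6
= 39.33


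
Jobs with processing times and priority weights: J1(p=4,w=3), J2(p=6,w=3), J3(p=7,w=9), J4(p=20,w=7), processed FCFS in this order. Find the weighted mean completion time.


Completion times:
  J1: C=4, w×C=3×4=12
  J2: C=10, w×C=3×10=30
  J3: C=17, w×C=9×17=153
  J4: C=37, w×C=7×37=259
Sum w×C = 454
Sum w = 22
Weighted avg = 454/22
= 20.64


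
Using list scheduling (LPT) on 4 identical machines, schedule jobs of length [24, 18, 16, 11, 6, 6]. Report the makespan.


Jobs (LPT sorted): [24, 18, 16, 11, 6, 6]
Machines: 4
  J=24 → Machine 1 (load: 0+24=24)
  J=18 → Machine 2 (load: 0+18=18)
  J=16 → Machine 3 (load: 0+16=16)
  J=11 → Machine 4 (load: 0+11=11)
  J=6 → Machine 4 (load: 11+6=17)
  J=6 → Machine 3 (load: 16+6=22)
Machine loads: [24, 18, 22, 17]
Makespan = max = 24 time units


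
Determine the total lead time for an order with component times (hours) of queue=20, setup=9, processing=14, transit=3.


Lead time = queue + setup + processing + transit
= 20 + 9 + 14 + 3
= 46 hours


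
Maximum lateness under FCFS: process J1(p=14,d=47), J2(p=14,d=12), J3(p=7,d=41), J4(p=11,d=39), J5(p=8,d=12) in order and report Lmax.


Lateness per job (L = C - d):
  J1: C=14, d=47, L=-33
  J2: C=28, d=12, L=16
  J3: C=35, d=41, L=-6
  J4: C=46, d=39, L=7
  J5: C=54, d=12, L=42
Lmax = max(-33, 16, -6, 7, 42)
= 42


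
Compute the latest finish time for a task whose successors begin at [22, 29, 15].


LF = min of all successor start times
Successors start at: [22, 29, 15]
LF = min(22, 29, 15)
= 15


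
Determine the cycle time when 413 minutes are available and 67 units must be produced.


Cycle time = available time / demand
= 413 / 67
= 6.16 min/unit


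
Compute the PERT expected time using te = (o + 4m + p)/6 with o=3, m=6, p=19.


te = (o + 4m + p) / 6
= (3 + 4×6 + 19) / 6
= (3 + 24 + 19) / 6
= 46 / 6
= 7.67


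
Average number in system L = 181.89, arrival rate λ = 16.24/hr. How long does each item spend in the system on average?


Little's law: L = λW → W = L / λ
= 181.89 / 16.24
= 11.20 hours


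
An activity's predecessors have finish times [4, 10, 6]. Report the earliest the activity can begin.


ES = max of all predecessor completion times
Predecessors: [4, 10, 6]
ES = max(4, 10, 6)
= 10


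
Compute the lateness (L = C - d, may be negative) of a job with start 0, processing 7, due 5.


Completion = 0 + 7 = 7
Lateness = C - d = 7 - 5
= 2


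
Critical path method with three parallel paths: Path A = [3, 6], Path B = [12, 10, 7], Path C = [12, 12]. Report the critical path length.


Path A: 3 + 6 = 9
Path B: 12 + 10 + 7 = 29
Path C: 12 + 12 = 24
Critical path = longest = max(9, 29, 24)
= 29 (Path B)


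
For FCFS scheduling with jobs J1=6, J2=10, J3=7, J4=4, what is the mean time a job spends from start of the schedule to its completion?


Completion times:
  J1: completes at 6
  J2: completes at 16
  J3: completes at 23
  J4: completes at 27
Sum = 72
Average = 72/4
= 18.00


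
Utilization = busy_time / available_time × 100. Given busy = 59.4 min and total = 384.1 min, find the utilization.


Utilization = busy / total × 100
= 59.4 / 384.1 × 100
= 15.5%


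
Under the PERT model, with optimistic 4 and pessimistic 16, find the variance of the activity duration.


σ² = ((p - o) / 6)² = (p - o)² / 36
= (16 - 4)² / 36
= 12² / 36
= 144 / 36
= 4.0000


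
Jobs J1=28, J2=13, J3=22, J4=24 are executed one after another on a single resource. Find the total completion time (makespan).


Sequential makespan: sum all processing times
= 28 + 13 + 22 + 24
= 87 time units


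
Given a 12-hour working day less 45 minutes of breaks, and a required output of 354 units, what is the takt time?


Available = 12×60 - 45 = 675 min
Takt time = 675 / 354
= 1.91 min/unit


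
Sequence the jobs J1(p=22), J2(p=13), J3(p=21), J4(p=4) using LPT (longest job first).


LPT: sort by longest processing time first
  J1: p=22
  J3: p=21
  J2: p=13
  J4: p=4
Order: J1 → J3 → J2 → J4


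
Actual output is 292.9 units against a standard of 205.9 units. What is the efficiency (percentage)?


Efficiency = (actual / standard) × 100
= (292.9 / 205.9) × 100
= 142.3%


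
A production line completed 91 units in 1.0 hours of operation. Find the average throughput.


Throughput = units / time
= 91 / 1.0
= 91.0 units/hour


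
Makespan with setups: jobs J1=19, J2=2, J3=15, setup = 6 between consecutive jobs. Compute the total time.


Makespan = Σ processing + (n-1) × setup
= (19 + 2 + 15) + (3-1)×6
= 36 + 12
= 48 time units


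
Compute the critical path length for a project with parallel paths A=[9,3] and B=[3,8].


Path A: 9 + 3 = 12
Path B: 3 + 8 = 11
Critical path = longest = max(12, 11)
= 12 (Path A)


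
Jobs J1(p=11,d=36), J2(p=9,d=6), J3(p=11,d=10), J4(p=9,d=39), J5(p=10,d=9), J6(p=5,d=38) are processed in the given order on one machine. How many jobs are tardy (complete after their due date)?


Completion vs due date:
  J1: C=11, d=36 → on time
  J2: C=20, d=6 → TARDY
  J3: C=31, d=10 → TARDY
  J4: C=40, d=39 → TARDY
  J5: C=50, d=9 → TARDY
  J6: C=55, d=38 → TARDY
Tardy jobs: J2, J3, J4, J5, J6
Count = 5


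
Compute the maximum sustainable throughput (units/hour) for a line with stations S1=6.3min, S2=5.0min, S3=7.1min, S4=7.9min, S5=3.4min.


Bottleneck = longest station time
Station times: [6.3, 5.0, 7.1, 7.9, 3.4]
Max = 7.9 min
Rate = 60 / 7.9
= 7.59 units/hour (bottleneck: 7.9min)


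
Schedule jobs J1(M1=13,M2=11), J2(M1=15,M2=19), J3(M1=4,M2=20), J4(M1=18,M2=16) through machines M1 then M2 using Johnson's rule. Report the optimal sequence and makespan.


Johnson's rule:
Group 1 (M1≤M2, sort by M1): ['J3', 'J2']
Group 2 (M1>M2, sort desc M2): ['J4', 'J1']
Sequence: J3 → J2 → J4 → J1
Makespan calculation:
  J3: M1 done=4, M2 done=24
  J2: M1 done=19, M2 done=43
  J4: M1 done=37, M2 done=59
  J1: M1 done=50, M2 done=70
= Sequence: J3 → J2 → J4 → J1, Makespan: 70


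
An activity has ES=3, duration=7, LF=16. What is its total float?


EF = ES + duration = 3 + 7 = 10
LS = LF - duration = 16 - 7 = 9
Total Float = LF - EF = 16 - 10
(or LS - ES = 9 - 3)
= 6


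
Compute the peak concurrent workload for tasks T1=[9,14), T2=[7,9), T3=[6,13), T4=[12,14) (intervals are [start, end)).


Check each time point for overlaps:
  t=12: 3 tasks active (T1, T3, T4)
Max concurrent = 3


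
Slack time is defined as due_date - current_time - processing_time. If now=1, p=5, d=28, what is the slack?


Slack = due - current_time - processing
= 28 - 1 - 5
= 22


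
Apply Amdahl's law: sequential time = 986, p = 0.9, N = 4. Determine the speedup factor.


Amdahl's law: T_p = T × ((1-p) + p/N)
= 986 × ((1-0.9) + 0.9/4)
= 986 × (0.10 + 0.2250)
= 986 × 0.3250
= 320.45
Speedup = 986/320.45
= 3.08×


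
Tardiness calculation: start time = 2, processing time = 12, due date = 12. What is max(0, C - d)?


Completion = start + processing = 2 + 12 = 14
Tardiness = max(0, C - d) = max(0, 14 - 12)
= max(0, 2)
= 2


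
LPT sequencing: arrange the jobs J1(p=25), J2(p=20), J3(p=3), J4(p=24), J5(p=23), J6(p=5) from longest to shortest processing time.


LPT: sort by longest processing time first
  J1: p=25
  J4: p=24
  J5: p=23
  J2: p=20
  J6: p=5
  J3: p=3
Order: J1 → J4 → J5 → J2 → J6 → J3


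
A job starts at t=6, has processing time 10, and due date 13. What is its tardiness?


Completion = start + processing = 6 + 10 = 16
Tardiness = max(0, C - d) = max(0, 16 - 13)
= max(0, 3)
= 3


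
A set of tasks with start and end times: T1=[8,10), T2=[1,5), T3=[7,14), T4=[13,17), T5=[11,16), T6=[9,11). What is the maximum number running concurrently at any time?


Check each time point for overlaps:
  t=9: 3 tasks active (T1, T3, T6)
Max concurrent = 3


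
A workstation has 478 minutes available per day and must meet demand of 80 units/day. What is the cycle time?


Cycle time = available time / demand
= 478 / 80
= 5.97 min/unit


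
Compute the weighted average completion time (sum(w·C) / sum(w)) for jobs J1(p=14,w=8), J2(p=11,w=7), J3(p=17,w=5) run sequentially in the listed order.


Completion times:
  J1: C=14, w×C=8×14=112
  J2: C=25, w×C=7×25=175
  J3: C=42, w×C=5×42=210
Sum w×C = 497
Sum w = 20
Weighted avg = 497/20
= 24.85


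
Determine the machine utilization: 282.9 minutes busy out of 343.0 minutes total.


Utilization = busy / total × 100
= 282.9 / 343.0 × 100
= 82.5%


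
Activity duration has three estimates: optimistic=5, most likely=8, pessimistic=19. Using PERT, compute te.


te = (o + 4m + p) / 6
= (5 + 4×8 + 19) / 6
= (5 + 32 + 19) / 6
= 56 / 6
= 9.33


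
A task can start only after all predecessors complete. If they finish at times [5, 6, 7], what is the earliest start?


ES = max of all predecessor completion times
Predecessors: [5, 6, 7]
ES = max(5, 6, 7)
= 7


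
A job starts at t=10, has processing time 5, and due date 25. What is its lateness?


Completion = 10 + 5 = 15
Lateness = C - d = 15 - 25
= -10


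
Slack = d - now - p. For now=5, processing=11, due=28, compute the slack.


Slack = due - current_time - processing
= 28 - 5 - 11
= 12


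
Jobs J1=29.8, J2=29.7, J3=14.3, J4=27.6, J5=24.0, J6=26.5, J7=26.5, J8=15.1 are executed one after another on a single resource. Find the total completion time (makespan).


Sequential makespan: sum all processing times
= 29.8 + 29.7 + 14.3 + 27.6 + 24.0 + 26.5 + 26.5 + 15.1
= 193.5 time units


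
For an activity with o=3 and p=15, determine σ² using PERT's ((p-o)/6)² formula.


σ² = ((p - o) / 6)² = (p - o)² / 36
= (15 - 3)² / 36
= 12² / 36
= 144 / 36
= 4.0000


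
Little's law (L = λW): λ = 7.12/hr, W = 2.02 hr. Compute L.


Little's law: L = λ × W
= 7.12 × 2.02
= 14.38


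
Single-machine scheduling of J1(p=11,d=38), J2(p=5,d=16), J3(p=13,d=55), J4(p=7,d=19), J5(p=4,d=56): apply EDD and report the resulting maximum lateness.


EDD order: J2 → J4 → J1 → J3 → J5
Completion and lateness:
  J2: C=5, d=16, L=5-16=-11
  J4: C=12, d=19, L=12-19=-7
  J1: C=23, d=38, L=23-38=-15
  J3: C=36, d=55, L=36-55=-19
  J5: C=40, d=56, L=40-56=-16
Lmax = max(-11, -7, -15, -19, -16)
= -7


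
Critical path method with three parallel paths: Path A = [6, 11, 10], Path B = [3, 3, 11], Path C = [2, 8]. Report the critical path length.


Path A: 6 + 11 + 10 = 27
Path B: 3 + 3 + 11 = 17
Path C: 2 + 8 = 10
Critical path = longest = max(27, 17, 10)
= 27 (Path A)


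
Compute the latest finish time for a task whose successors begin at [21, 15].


LF = min of all successor start times
Successors start at: [21, 15]
LF = min(21, 15)
= 15


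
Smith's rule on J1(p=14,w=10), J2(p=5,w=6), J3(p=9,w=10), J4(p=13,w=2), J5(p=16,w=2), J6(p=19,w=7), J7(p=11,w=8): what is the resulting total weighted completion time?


WSPT order (by p/w): J2 → J3 → J7 → J1 → J6 → J4 → J5
  J2: C=5, w·C=6×5=30
  J3: C=14, w·C=10×14=140
  J7: C=25, w·C=8×25=200
  J1: C=39, w·C=10×39=390
  J6: C=58, w·C=7×58=406
  J4: C=71, w·C=2×71=142
  J5: C=87, w·C=2×87=174
Σ w·C = 1482
= 1482


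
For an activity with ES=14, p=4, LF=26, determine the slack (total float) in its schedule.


EF = ES + duration = 14 + 4 = 18
LS = LF - duration = 26 - 4 = 22
Total Float = LF - EF = 26 - 18
(or LS - ES = 22 - 14)
= 8


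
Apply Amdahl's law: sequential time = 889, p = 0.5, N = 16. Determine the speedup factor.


Amdahl's law: T_p = T × ((1-p) + p/N)
= 889 × ((1-0.5) + 0.5/16)
= 889 × (0.50 + 0.0312)
= 889 × 0.5312
= 472.28
Speedup = 889/472.28
= 1.88×
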